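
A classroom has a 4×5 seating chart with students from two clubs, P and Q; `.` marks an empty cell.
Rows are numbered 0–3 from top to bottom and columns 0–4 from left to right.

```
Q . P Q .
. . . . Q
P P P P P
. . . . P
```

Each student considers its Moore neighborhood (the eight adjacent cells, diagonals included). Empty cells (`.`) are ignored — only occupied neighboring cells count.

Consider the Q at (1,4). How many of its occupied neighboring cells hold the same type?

Occupied neighbors of (1,4): (0,3)=Q, (2,3)=P, (2,4)=P.
Same type (Q): 1 of 3.

1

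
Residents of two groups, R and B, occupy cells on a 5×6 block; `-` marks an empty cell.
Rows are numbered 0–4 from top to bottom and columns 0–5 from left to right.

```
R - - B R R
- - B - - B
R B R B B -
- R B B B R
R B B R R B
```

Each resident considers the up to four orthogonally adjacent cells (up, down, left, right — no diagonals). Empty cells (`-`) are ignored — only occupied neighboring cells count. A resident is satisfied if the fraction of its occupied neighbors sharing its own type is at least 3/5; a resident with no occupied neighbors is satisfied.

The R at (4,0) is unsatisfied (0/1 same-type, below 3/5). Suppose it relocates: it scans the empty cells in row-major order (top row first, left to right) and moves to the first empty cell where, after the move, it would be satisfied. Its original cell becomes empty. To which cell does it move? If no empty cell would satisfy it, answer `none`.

Vacating (4,0). Empty cells in order:
  (0,1): 1/1 same-type → satisfied — stop here.

(0,1)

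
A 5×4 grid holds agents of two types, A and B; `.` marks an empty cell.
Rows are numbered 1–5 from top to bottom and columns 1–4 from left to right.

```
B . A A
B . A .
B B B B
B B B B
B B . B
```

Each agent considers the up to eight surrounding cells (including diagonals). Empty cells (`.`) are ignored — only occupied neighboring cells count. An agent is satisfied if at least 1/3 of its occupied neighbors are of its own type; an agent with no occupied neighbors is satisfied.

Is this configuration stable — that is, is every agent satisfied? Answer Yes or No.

Yes

Row 1: (1,1)B 1/1 satisfied · (1,3)A 2/2 satisfied · (1,4)A 2/2 satisfied
Row 2: (2,1)B 3/3 satisfied · (2,3)A 2/5 satisfied
Row 3: (3,1)B 4/4 satisfied · (3,2)B 6/7 satisfied · (3,3)B 5/6 satisfied · (3,4)B 3/4 satisfied
Row 4: (4,1)B 5/5 satisfied · (4,2)B 7/7 satisfied · (4,3)B 7/7 satisfied · (4,4)B 4/4 satisfied
Row 5: (5,1)B 3/3 satisfied · (5,2)B 4/4 satisfied · (5,4)B 2/2 satisfied
All meet the threshold, so the configuration is stable.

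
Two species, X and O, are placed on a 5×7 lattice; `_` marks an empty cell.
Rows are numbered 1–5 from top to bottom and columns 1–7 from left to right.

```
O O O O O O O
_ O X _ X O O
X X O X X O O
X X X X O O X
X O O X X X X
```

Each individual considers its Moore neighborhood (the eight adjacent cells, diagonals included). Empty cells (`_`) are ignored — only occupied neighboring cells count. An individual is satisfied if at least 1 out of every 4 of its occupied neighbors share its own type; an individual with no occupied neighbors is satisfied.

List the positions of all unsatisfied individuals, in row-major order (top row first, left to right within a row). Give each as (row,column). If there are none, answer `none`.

(3,3), (5,2), (5,3)

(1,1)O 2/2 ok
(1,2)O 3/4 ok
(1,3)O 3/4 ok
(1,4)O 2/4 ok
(1,5)O 3/4 ok
(1,6)O 4/5 ok
(1,7)O 3/3 ok
(2,2)O 4/7 ok
(2,3)X 2/7 ok
(2,5)X 2/7 ok
(2,6)O 6/8 ok
(2,7)O 5/5 ok
(3,1)X 3/4 ok
(3,2)X 5/7 ok
(3,3)O 1/7 unhappy
(3,4)X 5/7 ok
(3,5)X 3/7 ok
(3,6)O 5/8 ok
(3,7)O 4/5 ok
(4,1)X 4/5 ok
(4,2)X 5/8 ok
(4,3)X 5/8 ok
(4,4)X 5/8 ok
(4,5)O 2/8 ok
(4,6)O 3/8 ok
(4,7)X 2/5 ok
(5,1)X 2/3 ok
(5,2)O 1/5 unhappy
(5,3)O 1/5 unhappy
(5,4)X 3/5 ok
(5,5)X 3/5 ok
(5,6)X 3/5 ok
(5,7)X 2/3 ok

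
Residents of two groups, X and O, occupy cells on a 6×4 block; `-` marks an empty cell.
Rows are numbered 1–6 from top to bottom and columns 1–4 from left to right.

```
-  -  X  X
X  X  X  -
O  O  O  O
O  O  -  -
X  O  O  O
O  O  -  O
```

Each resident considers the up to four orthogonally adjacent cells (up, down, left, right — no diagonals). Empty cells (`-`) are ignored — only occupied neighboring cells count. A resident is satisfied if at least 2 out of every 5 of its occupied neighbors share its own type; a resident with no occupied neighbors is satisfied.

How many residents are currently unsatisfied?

(1,3)X 2/2 ✓
(1,4)X 1/1 ✓
(2,1)X 1/2 ✓
(2,2)X 2/3 ✓
(2,3)X 2/3 ✓
(3,1)O 2/3 ✓
(3,2)O 3/4 ✓
(3,3)O 2/3 ✓
(3,4)O 1/1 ✓
(4,1)O 2/3 ✓
(4,2)O 3/3 ✓
(5,1)X 0/3 ✗
(5,2)O 3/4 ✓
(5,3)O 2/2 ✓
(5,4)O 2/2 ✓
(6,1)O 1/2 ✓
(6,2)O 2/2 ✓
(6,4)O 1/1 ✓
Unsatisfied: (5,1) — 1 in total.

1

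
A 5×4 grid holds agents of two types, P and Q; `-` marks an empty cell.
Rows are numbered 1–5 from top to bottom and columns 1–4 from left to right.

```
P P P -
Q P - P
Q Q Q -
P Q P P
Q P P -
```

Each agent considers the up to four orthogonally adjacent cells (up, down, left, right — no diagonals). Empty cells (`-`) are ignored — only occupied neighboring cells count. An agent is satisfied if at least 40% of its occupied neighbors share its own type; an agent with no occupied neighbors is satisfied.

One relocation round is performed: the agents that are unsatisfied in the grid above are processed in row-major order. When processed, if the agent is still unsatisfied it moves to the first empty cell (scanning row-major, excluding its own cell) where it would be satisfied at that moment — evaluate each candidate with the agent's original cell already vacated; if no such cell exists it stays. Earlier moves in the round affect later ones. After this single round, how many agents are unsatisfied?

1

Initially unsatisfied (in order): (2,1), (2,2), (4,1), (4,2), (5,1), (5,2).
  (2,1): no empty cell satisfies it; stays.
  (2,2) → (1,4).
  (4,1) → (2,3).
  (4,2) → (2,2).
  (5,1) → (4,1).
  (5,2): now satisfied by earlier moves; stays.
Resulting grid:
P P P P
Q Q P P
Q Q Q -
Q - P P
- P P -
Unsatisfied now: (3,3).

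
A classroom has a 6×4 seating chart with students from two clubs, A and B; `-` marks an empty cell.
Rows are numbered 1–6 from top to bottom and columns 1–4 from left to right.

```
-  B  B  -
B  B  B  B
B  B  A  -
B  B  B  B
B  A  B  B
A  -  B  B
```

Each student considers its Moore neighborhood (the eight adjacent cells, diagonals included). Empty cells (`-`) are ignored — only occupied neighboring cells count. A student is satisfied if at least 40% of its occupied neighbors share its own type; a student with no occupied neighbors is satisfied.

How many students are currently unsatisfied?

Row 1: (1,2)B 4/4 ✓ · (1,3)B 4/4 ✓
Row 2: (2,1)B 4/4 ✓ · (2,2)B 6/7 ✓ · (2,3)B 5/6 ✓ · (2,4)B 2/3 ✓
Row 3: (3,1)B 5/5 ✓ · (3,2)B 7/8 ✓ · (3,3)A 0/7 ✗
Row 4: (4,1)B 4/5 ✓ · (4,2)B 6/8 ✓ · (4,3)B 5/7 ✓ · (4,4)B 3/4 ✓
Row 5: (5,1)B 2/4 ✓ · (5,2)A 1/7 ✗ · (5,3)B 6/7 ✓ · (5,4)B 5/5 ✓
Row 6: (6,1)A 1/2 ✓ · (6,3)B 3/4 ✓ · (6,4)B 3/3 ✓
Unsatisfied: (3,3), (5,2) — 2 in total.

2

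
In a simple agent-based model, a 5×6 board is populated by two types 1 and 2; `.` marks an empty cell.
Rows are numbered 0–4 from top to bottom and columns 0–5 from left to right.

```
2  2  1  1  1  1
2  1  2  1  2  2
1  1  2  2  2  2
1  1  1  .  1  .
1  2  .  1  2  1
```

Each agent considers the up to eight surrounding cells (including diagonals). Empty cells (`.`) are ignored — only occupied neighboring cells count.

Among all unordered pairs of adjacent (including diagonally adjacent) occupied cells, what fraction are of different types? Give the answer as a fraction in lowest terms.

35/72

Scan each occupied cell's neighbors to the right and below (and the two forward diagonals) so each pair is counted once.
Row 0: 2(0,0)–2(0,1)= 2(0,0)–2(1,0)= 2(0,0)–1(1,1)≠ 2(0,1)–1(0,2)≠ 2(0,1)–1(1,1)≠ 2(0,1)–2(1,2)= 2(0,1)–2(1,0)= 1(0,2)–1(0,3)= 1(0,2)–2(1,2)≠ 1(0,2)–1(1,3)= 1(0,2)–1(1,1)= 1(0,3)–1(0,4)= 1(0,3)–1(1,3)= 1(0,3)–2(1,4)≠ 1(0,3)–2(1,2)≠ 1(0,4)–1(0,5)= 1(0,4)–2(1,4)≠ 1(0,4)–2(1,5)≠ 1(0,4)–1(1,3)= 1(0,5)–2(1,5)≠ 1(0,5)–2(1,4)≠  → 10/21 unlike.
Row 1: 2(1,0)–1(1,1)≠ 2(1,0)–1(2,0)≠ 2(1,0)–1(2,1)≠ 1(1,1)–2(1,2)≠ 1(1,1)–1(2,1)= 1(1,1)–2(2,2)≠ 1(1,1)–1(2,0)= 2(1,2)–1(1,3)≠ 2(1,2)–2(2,2)= 2(1,2)–2(2,3)= 2(1,2)–1(2,1)≠ 1(1,3)–2(1,4)≠ 1(1,3)–2(2,3)≠ 1(1,3)–2(2,4)≠ 1(1,3)–2(2,2)≠ 2(1,4)–2(1,5)= 2(1,4)–2(2,4)= 2(1,4)–2(2,5)= 2(1,4)–2(2,3)= 2(1,5)–2(2,5)= 2(1,5)–2(2,4)=  → 11/21 unlike.
Row 2: 1(2,0)–1(2,1)= 1(2,0)–1(3,0)= 1(2,0)–1(3,1)= 1(2,1)–2(2,2)≠ 1(2,1)–1(3,1)= 1(2,1)–1(3,2)= 1(2,1)–1(3,0)= 2(2,2)–2(2,3)= 2(2,2)–1(3,2)≠ 2(2,2)–1(3,1)≠ 2(2,3)–2(2,4)= 2(2,3)–1(3,4)≠ 2(2,3)–1(3,2)≠ 2(2,4)–2(2,5)= 2(2,4)–1(3,4)≠ 2(2,5)–1(3,4)≠  → 7/16 unlike.
Row 3: 1(3,0)–1(3,1)= 1(3,0)–1(4,0)= 1(3,0)–2(4,1)≠ 1(3,1)–1(3,2)= 1(3,1)–2(4,1)≠ 1(3,1)–1(4,0)= 1(3,2)–1(4,3)= 1(3,2)–2(4,1)≠ 1(3,4)–2(4,4)≠ 1(3,4)–1(4,5)= 1(3,4)–1(4,3)=  → 4/11 unlike.
Row 4: 1(4,0)–2(4,1)≠ 1(4,3)–2(4,4)≠ 2(4,4)–1(4,5)≠  → 3/3 unlike.
Total adjacent occupied pairs: 72; unlike-type pairs: 35.
35/72 is already in lowest terms.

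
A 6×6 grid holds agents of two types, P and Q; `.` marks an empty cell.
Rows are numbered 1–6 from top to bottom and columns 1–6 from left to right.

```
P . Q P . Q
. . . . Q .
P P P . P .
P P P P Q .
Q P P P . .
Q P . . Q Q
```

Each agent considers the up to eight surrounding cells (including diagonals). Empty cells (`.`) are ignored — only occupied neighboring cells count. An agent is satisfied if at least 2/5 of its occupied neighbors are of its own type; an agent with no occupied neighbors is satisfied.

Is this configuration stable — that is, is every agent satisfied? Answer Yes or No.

Row 1: (1,1)P 0/0 ✓ · (1,3)Q 0/1 ✗ · (1,4)P 0/2 ✗ · (1,6)Q 1/1 ✓
Row 2: (2,5)Q 1/3 ✗
Row 3: (3,1)P 3/3 ✓ · (3,2)P 5/5 ✓ · (3,3)P 4/4 ✓ · (3,5)P 1/3 ✗
Row 4: (4,1)P 4/5 ✓ · (4,2)P 7/8 ✓ · (4,3)P 7/7 ✓ · (4,4)P 5/6 ✓ · (4,5)Q 0/3 ✗
Row 5: (5,1)Q 1/5 ✗ · (5,2)P 5/7 ✓ · (5,3)P 6/6 ✓ · (5,4)P 3/5 ✓
Row 6: (6,1)Q 1/3 ✗ · (6,2)P 2/4 ✓ · (6,5)Q 1/2 ✓ · (6,6)Q 1/1 ✓
For instance (1,3) has only 0/1 same-type neighbors, below 2/5.

No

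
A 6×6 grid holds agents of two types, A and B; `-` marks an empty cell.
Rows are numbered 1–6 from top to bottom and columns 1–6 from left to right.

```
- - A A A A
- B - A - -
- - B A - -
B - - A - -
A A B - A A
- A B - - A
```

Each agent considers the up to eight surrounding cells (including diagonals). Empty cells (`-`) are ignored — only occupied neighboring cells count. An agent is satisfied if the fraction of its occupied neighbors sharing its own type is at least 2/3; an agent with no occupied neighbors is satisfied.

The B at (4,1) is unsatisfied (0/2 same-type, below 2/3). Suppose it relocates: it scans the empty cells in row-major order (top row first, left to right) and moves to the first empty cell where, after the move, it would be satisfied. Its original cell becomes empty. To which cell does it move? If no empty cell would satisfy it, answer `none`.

(1,1)

Vacating (4,1). Empty cells in order:
  (1,1): 1/1 same-type → satisfied — stop here.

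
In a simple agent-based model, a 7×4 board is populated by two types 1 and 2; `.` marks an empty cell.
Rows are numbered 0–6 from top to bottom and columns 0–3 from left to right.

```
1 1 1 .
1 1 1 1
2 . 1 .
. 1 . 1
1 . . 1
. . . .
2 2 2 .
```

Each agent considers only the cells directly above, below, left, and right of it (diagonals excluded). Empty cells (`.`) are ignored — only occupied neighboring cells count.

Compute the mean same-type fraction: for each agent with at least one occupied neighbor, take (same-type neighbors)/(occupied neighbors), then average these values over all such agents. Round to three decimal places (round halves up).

0.905

Row 0: (0,0)1 2/2 · (0,1)1 3/3 · (0,2)1 2/2
Row 1: (1,0)1 2/3 · (1,1)1 3/3 · (1,2)1 4/4 · (1,3)1 1/1
Row 2: (2,0)2 0/1 · (2,2)1 1/1
Row 3: (3,1)1 — no occupied neighbors · (3,3)1 1/1
Row 4: (4,0)1 — no occupied neighbors · (4,3)1 1/1
Row 6: (6,0)2 1/1 · (6,1)2 2/2 · (6,2)2 1/1
Sum over 14 agents: 2/2 + 3/3 + 2/2 + 2/3 + 3/3 + 4/4 + 1/1 + 0/1 + 1/1 + 1/1 + 1/1 + 1/1 + 2/2 + 1/1 = 38/3; mean = 38/3 ÷ 14 = 19/21 = 0.904761… → 0.905.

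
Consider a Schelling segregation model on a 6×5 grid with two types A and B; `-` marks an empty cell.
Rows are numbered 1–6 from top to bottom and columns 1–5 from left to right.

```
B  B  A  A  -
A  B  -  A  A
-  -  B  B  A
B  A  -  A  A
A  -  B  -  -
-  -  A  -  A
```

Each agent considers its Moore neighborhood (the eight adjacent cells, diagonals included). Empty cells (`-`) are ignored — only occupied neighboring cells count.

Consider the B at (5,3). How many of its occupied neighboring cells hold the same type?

0

Occupied neighbors of (5,3): (4,2)=A, (4,4)=A, (6,3)=A.
Same type (B): 0 of 3.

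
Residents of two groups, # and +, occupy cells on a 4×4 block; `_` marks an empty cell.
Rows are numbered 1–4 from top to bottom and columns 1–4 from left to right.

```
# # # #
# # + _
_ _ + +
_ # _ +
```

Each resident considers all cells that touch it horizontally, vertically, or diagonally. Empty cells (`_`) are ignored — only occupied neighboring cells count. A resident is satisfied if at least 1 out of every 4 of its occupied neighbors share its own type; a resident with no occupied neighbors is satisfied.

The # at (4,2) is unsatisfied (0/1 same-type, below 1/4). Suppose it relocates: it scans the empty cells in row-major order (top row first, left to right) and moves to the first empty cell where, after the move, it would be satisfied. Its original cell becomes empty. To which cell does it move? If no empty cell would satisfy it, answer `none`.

Vacating (4,2). Empty cells in order:
  (2,4): 2/5 same-type → satisfied — stop here.

(2,4)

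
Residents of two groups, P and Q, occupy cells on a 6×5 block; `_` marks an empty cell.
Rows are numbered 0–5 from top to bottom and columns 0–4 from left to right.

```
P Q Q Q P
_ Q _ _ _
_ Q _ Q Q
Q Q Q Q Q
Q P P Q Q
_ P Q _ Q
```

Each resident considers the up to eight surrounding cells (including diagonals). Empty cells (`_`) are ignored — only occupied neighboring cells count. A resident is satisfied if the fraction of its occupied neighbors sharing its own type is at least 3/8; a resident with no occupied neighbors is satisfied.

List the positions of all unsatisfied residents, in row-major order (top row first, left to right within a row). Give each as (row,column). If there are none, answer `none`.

(0,0), (0,4), (4,1), (4,2), (5,2)

(0,0)P 0/2 not
(0,1)Q 2/3 satisfied
(0,2)Q 3/3 satisfied
(0,3)Q 1/2 satisfied
(0,4)P 0/1 not
(1,1)Q 3/4 satisfied
(2,1)Q 4/4 satisfied
(2,3)Q 4/4 satisfied
(2,4)Q 3/3 satisfied
(3,0)Q 3/4 satisfied
(3,1)Q 4/6 satisfied
(3,2)Q 5/7 satisfied
(3,3)Q 6/7 satisfied
(3,4)Q 5/5 satisfied
(4,0)Q 2/4 satisfied
(4,1)P 2/7 not
(4,2)P 2/7 not
(4,3)Q 6/7 satisfied
(4,4)Q 4/4 satisfied
(5,1)P 2/4 satisfied
(5,2)Q 1/4 not
(5,4)Q 2/2 satisfied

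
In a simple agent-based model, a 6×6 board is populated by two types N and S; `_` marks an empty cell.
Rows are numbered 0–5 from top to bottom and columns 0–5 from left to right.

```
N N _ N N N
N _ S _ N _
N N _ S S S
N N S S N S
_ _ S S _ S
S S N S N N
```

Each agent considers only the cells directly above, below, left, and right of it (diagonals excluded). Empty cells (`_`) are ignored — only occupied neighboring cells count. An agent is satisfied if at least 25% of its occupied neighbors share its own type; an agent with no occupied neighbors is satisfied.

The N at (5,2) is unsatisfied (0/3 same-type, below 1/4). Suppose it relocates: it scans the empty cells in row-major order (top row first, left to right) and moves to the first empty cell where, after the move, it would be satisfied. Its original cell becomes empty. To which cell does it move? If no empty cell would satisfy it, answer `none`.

(0,2)

Vacating (5,2). Empty cells in order:
  (0,2): 2/3 same-type → satisfied — stop here.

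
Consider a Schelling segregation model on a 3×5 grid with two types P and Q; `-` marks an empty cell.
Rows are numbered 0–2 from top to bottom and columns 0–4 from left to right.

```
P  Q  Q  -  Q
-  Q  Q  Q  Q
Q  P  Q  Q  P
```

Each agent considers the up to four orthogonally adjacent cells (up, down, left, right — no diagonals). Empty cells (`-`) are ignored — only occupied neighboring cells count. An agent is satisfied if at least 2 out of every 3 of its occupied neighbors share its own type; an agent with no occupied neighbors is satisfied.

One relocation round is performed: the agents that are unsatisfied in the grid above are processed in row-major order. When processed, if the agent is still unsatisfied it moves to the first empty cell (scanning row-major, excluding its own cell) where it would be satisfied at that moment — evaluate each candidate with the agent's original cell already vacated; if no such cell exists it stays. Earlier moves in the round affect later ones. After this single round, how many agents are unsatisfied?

Initially unsatisfied (in order): (0,0), (2,0), (2,1), (2,4).
  (0,0): no empty cell satisfies it; stays.
  (2,0) → (0,3).
  (2,1) → (2,0).
  (2,4) → (1,0).
Resulting grid:
P Q Q Q Q
P Q Q Q Q
P - Q Q -
Unsatisfied now: (0,0).

1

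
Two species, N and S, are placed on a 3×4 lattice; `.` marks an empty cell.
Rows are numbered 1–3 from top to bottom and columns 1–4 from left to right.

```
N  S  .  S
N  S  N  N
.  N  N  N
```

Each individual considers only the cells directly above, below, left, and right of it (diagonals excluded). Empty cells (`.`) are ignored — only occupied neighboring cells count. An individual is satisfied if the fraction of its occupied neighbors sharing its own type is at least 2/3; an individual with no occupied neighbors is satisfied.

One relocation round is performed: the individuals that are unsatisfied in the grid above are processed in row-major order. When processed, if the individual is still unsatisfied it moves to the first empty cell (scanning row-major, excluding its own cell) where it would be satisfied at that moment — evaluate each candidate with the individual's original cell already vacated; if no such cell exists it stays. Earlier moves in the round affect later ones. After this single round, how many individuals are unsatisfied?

Initially unsatisfied (in order): (1,1), (1,2), (1,4), (2,1), (2,2), (3,2).
  (1,1) → (3,1).
  (1,2): now satisfied by earlier moves; stays.
  (1,4): no empty cell satisfies it; stays.
  (2,1): no empty cell satisfies it; stays.
  (2,2) → (1,3).
  (3,2): now satisfied by earlier moves; stays.
Resulting grid:
. S S S
N . N N
N N N N
Unsatisfied now: (1,4).

1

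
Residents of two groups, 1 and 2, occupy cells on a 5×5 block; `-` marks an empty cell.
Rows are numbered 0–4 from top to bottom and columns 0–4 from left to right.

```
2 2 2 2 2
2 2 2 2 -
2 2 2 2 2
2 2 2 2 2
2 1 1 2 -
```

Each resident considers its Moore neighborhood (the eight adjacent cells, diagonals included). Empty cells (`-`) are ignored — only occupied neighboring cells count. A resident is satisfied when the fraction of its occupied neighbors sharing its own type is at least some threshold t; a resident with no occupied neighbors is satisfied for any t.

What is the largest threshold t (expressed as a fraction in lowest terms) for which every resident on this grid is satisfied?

(0,0)2 3/3
(0,1)2 5/5
(0,2)2 5/5
(0,3)2 4/4
(0,4)2 2/2
(1,0)2 5/5
(1,1)2 8/8
(1,2)2 8/8
(1,3)2 7/7
(2,0)2 5/5
(2,1)2 8/8
(2,2)2 8/8
(2,3)2 7/7
(2,4)2 4/4
(3,0)2 4/5
(3,1)2 6/8
(3,2)2 6/8
(3,3)2 6/7
(3,4)2 4/4
(4,0)2 2/3
(4,1)1 1/5
(4,2)1 1/5
(4,3)2 3/4
The smallest same-type fraction is 1/5 at (4,1), which reduces to 1/5. Any threshold above that leaves this resident unsatisfied.

1/5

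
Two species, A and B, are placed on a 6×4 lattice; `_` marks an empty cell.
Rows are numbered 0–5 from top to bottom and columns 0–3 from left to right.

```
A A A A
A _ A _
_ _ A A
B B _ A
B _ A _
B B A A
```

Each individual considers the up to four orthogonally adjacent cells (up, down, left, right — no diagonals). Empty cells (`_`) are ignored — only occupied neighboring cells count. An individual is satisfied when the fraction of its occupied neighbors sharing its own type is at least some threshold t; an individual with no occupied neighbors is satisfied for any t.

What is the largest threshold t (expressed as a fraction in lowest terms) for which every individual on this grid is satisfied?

1/2

Row 0: (0,0)A 2/2 · (0,1)A 2/2 · (0,2)A 3/3 · (0,3)A 1/1
Row 1: (1,0)A 1/1 · (1,2)A 2/2
Row 2: (2,2)A 2/2 · (2,3)A 2/2
Row 3: (3,0)B 2/2 · (3,1)B 1/1 · (3,3)A 1/1
Row 4: (4,0)B 2/2 · (4,2)A 1/1
Row 5: (5,0)B 2/2 · (5,1)B 1/2 · (5,2)A 2/3 · (5,3)A 1/1
The smallest same-type fraction is 1/2 at (5,1), which reduces to 1/2. Any threshold above that leaves this individual unsatisfied.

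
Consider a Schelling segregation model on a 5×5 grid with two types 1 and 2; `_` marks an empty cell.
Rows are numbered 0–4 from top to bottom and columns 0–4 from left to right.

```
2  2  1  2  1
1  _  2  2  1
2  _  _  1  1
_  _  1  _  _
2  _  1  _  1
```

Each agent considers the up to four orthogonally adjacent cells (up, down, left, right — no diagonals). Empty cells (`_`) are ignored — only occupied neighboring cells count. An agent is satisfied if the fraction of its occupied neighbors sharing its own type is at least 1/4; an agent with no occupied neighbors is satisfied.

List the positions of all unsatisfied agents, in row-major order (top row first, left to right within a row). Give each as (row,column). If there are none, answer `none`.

(0,2), (1,0), (2,0)

Row 0: (0,0)2 1/2 ok · (0,1)2 1/2 ok · (0,2)1 0/3 unhappy · (0,3)2 1/3 ok · (0,4)1 1/2 ok
Row 1: (1,0)1 0/2 unhappy · (1,2)2 1/2 ok · (1,3)2 2/4 ok · (1,4)1 2/3 ok
Row 2: (2,0)2 0/1 unhappy · (2,3)1 1/2 ok · (2,4)1 2/2 ok
Row 3: (3,2)1 1/1 ok
Row 4: (4,0)2 0/0 ok · (4,2)1 1/1 ok · (4,4)1 0/0 ok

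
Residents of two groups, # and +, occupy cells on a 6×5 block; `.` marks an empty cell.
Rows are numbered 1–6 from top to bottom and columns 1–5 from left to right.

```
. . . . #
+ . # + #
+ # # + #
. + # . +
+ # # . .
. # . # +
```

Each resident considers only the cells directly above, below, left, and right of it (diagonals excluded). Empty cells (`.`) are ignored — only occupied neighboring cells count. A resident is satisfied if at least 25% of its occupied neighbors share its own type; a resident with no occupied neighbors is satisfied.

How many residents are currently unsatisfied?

(1,5)# 1/1 satisfied
(2,1)+ 1/1 satisfied
(2,3)# 1/2 satisfied
(2,4)+ 1/3 satisfied
(2,5)# 2/3 satisfied
(3,1)+ 1/2 satisfied
(3,2)# 1/3 satisfied
(3,3)# 3/4 satisfied
(3,4)+ 1/3 satisfied
(3,5)# 1/3 satisfied
(4,2)+ 0/3 not
(4,3)# 2/3 satisfied
(4,5)+ 0/1 not
(5,1)+ 0/1 not
(5,2)# 2/4 satisfied
(5,3)# 2/2 satisfied
(6,2)# 1/1 satisfied
(6,4)# 0/1 not
(6,5)+ 0/1 not
Unsatisfied: (4,2), (4,5), (5,1), (6,4), (6,5) — 5 in total.

5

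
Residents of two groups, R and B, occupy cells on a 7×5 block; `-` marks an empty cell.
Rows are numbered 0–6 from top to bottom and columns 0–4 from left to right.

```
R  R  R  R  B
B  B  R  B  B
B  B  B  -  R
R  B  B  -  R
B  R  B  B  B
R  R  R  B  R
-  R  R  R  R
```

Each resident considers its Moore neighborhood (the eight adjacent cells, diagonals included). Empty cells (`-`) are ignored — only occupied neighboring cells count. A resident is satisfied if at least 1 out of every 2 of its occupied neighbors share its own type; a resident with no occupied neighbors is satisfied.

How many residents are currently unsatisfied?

(0,0)R 1/3 not
(0,1)R 3/5 satisfied
(0,2)R 3/5 satisfied
(0,3)R 2/5 not
(0,4)B 2/3 satisfied
(1,0)B 3/5 satisfied
(1,1)B 4/8 satisfied
(1,2)R 3/7 not
(1,3)B 3/7 not
(1,4)B 2/4 satisfied
(2,0)B 4/5 satisfied
(2,1)B 6/8 satisfied
(2,2)B 5/6 satisfied
(2,4)R 1/3 not
(3,0)R 1/5 not
(3,1)B 6/8 satisfied
(3,2)B 5/6 satisfied
(3,4)R 1/3 not
(4,0)B 1/5 not
(4,1)R 4/8 satisfied
(4,2)B 4/7 satisfied
(4,3)B 4/7 satisfied
(4,4)B 2/4 satisfied
(5,0)R 3/4 satisfied
(5,1)R 5/7 satisfied
(5,2)R 5/8 satisfied
(5,3)B 3/8 not
(5,4)R 2/5 not
(6,1)R 4/4 satisfied
(6,2)R 4/5 satisfied
(6,3)R 4/5 satisfied
(6,4)R 2/3 satisfied
Unsatisfied: (0,0), (0,3), (1,2), (1,3), (2,4), (3,0), (3,4), (4,0), (5,3), (5,4) — 10 in total.

10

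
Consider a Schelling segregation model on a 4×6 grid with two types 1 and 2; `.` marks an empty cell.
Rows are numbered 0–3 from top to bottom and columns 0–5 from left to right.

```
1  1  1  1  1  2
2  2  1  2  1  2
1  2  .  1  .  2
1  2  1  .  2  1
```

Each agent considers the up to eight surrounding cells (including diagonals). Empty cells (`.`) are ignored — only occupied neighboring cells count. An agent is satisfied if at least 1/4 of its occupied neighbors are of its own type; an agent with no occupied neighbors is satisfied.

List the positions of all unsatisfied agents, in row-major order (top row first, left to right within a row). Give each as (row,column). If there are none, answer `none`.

(1,3), (2,0), (3,5)

Row 0: (0,0)1 1/3 satisfied · (0,1)1 3/5 satisfied · (0,2)1 3/5 satisfied · (0,3)1 4/5 satisfied · (0,4)1 2/5 satisfied · (0,5)2 1/3 satisfied
Row 1: (1,0)2 2/5 satisfied · (1,1)2 2/7 satisfied · (1,2)1 4/7 satisfied · (1,3)2 0/6 not · (1,4)1 3/7 satisfied · (1,5)2 2/4 satisfied
Row 2: (2,0)1 1/5 not · (2,1)2 3/7 satisfied · (2,3)1 3/5 satisfied · (2,5)2 2/4 satisfied
Row 3: (3,0)1 1/3 satisfied · (3,1)2 1/4 satisfied · (3,2)1 1/3 satisfied · (3,4)2 1/3 satisfied · (3,5)1 0/2 not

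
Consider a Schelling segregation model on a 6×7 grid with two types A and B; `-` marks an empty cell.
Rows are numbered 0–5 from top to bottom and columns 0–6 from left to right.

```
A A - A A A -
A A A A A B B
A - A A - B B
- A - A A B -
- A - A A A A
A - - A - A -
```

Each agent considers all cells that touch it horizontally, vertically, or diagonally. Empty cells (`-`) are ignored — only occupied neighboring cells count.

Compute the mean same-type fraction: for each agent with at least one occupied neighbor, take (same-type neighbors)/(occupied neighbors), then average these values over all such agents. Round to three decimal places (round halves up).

0.872

(0,0)A 3/3
(0,1)A 4/4
(0,3)A 4/4
(0,4)A 4/5
(0,5)A 2/4
(1,0)A 4/4
(1,1)A 6/6
(1,2)A 6/6
(1,3)A 6/6
(1,4)A 5/7
(1,5)B 3/6
(1,6)B 3/4
(2,0)A 3/3
(2,2)A 6/6
(2,3)A 6/6
(2,5)B 4/6
(2,6)B 4/4
(3,1)A 3/3
(3,3)A 5/5
(3,4)A 5/7
(3,5)B 2/6
(4,1)A 2/2
(4,3)A 4/4
(4,4)A 6/7
(4,5)A 4/5
(4,6)A 2/3
(5,0)A 1/1
(5,3)A 2/2
(5,5)A 3/3
Sum over 29 agents: 3/3 + 4/4 + 4/4 + 4/5 + 2/4 + 4/4 + 6/6 + 6/6 + 6/6 + 5/7 + 3/6 + 3/4 + 3/3 + 6/6 + 6/6 + 4/6 + 4/4 + 3/3 + 5/5 + 5/7 + 2/6 + 2/2 + 4/4 + 6/7 + 4/5 + 2/3 + 1/1 + 2/2 + 3/3 = 10627/420; mean = 10627/420 ÷ 29 = 10627/12180 = 0.872495… → 0.872.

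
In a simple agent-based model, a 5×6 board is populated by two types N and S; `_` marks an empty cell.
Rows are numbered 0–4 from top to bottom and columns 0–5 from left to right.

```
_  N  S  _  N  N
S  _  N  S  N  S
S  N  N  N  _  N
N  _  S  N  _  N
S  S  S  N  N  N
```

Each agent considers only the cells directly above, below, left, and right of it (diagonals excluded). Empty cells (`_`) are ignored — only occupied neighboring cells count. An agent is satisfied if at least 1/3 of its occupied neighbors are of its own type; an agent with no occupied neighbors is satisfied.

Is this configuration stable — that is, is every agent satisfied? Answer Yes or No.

(0,1)N 0/1 not
(0,2)S 0/2 not
(0,4)N 2/2 satisfied
(0,5)N 1/2 satisfied
(1,0)S 1/1 satisfied
(1,2)N 1/3 satisfied
(1,3)S 0/3 not
(1,4)N 1/3 satisfied
(1,5)S 0/3 not
(2,0)S 1/3 satisfied
(2,1)N 1/2 satisfied
(2,2)N 3/4 satisfied
(2,3)N 2/3 satisfied
(2,5)N 1/2 satisfied
(3,0)N 0/2 not
(3,2)S 1/3 satisfied
(3,3)N 2/3 satisfied
(3,5)N 2/2 satisfied
(4,0)S 1/2 satisfied
(4,1)S 2/2 satisfied
(4,2)S 2/3 satisfied
(4,3)N 2/3 satisfied
(4,4)N 2/2 satisfied
(4,5)N 2/2 satisfied
For instance (0,1) has only 0/1 same-type neighbors, below 1/3.

No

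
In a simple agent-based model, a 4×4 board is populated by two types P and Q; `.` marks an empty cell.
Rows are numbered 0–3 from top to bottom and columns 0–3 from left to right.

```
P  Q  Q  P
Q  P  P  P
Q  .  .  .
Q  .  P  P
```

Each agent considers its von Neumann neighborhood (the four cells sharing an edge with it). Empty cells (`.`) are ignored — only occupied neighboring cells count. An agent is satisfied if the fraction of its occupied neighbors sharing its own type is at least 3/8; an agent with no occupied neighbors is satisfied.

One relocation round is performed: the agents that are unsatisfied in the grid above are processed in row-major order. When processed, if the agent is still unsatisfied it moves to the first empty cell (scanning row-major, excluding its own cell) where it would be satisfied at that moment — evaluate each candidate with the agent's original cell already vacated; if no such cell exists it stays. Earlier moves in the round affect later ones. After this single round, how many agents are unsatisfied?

0

Initially unsatisfied (in order): (0,0), (0,1), (0,2), (1,0), (1,1).
  (0,0) → (2,1).
  (0,1): now satisfied by earlier moves; stays.
  (0,2) → (0,0).
  (1,0): now satisfied by earlier moves; stays.
  (1,1): now satisfied by earlier moves; stays.
Resulting grid:
Q Q . P
Q P P P
Q P . .
Q . P P
All satisfied now.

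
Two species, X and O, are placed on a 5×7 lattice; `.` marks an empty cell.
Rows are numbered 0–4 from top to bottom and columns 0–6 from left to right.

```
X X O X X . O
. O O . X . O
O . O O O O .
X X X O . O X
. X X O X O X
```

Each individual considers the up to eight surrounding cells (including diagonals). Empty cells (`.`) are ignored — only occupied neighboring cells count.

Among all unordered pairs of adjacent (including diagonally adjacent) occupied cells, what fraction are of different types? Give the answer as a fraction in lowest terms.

Scan each occupied cell's neighbors to the right and below (and the two forward diagonals) so each pair is counted once.
Row 0: X(0,0)–X(0,1)= X(0,0)–O(1,1)≠ X(0,1)–O(0,2)≠ X(0,1)–O(1,1)≠ X(0,1)–O(1,2)≠ O(0,2)–X(0,3)≠ O(0,2)–O(1,2)= O(0,2)–O(1,1)= X(0,3)–X(0,4)= X(0,3)–X(1,4)= X(0,3)–O(1,2)≠ X(0,4)–X(1,4)= O(0,6)–O(1,6)=  → 6/13 unlike.
Row 1: O(1,1)–O(1,2)= O(1,1)–O(2,2)= O(1,1)–O(2,0)= O(1,2)–O(2,2)= O(1,2)–O(2,3)= X(1,4)–O(2,4)≠ X(1,4)–O(2,5)≠ X(1,4)–O(2,3)≠ O(1,6)–O(2,5)=  → 3/9 unlike.
Row 2: O(2,0)–X(3,0)≠ O(2,0)–X(3,1)≠ O(2,2)–O(2,3)= O(2,2)–X(3,2)≠ O(2,2)–O(3,3)= O(2,2)–X(3,1)≠ O(2,3)–O(2,4)= O(2,3)–O(3,3)= O(2,3)–X(3,2)≠ O(2,4)–O(2,5)= O(2,4)–O(3,5)= O(2,4)–O(3,3)= O(2,5)–O(3,5)= O(2,5)–X(3,6)≠  → 6/14 unlike.
Row 3: X(3,0)–X(3,1)= X(3,0)–X(4,1)= X(3,1)–X(3,2)= X(3,1)–X(4,1)= X(3,1)–X(4,2)= X(3,2)–O(3,3)≠ X(3,2)–X(4,2)= X(3,2)–O(4,3)≠ X(3,2)–X(4,1)= O(3,3)–O(4,3)= O(3,3)–X(4,4)≠ O(3,3)–X(4,2)≠ O(3,5)–X(3,6)≠ O(3,5)–O(4,5)= O(3,5)–X(4,6)≠ O(3,5)–X(4,4)≠ X(3,6)–X(4,6)= X(3,6)–O(4,5)≠  → 8/18 unlike.
Row 4: X(4,1)–X(4,2)= X(4,2)–O(4,3)≠ O(4,3)–X(4,4)≠ X(4,4)–O(4,5)≠ O(4,5)–X(4,6)≠  → 4/5 unlike.
Total adjacent occupied pairs: 59; unlike-type pairs: 27.
27/59 is already in lowest terms.

27/59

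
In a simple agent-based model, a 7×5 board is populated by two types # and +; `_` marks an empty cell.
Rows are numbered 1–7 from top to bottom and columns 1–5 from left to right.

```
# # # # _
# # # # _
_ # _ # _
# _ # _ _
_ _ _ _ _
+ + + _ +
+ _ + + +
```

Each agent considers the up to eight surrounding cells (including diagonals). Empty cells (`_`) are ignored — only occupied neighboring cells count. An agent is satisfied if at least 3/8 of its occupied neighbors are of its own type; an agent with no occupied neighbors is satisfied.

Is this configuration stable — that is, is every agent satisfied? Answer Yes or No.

(1,1)# 3/3 ✓
(1,2)# 5/5 ✓
(1,3)# 5/5 ✓
(1,4)# 3/3 ✓
(2,1)# 4/4 ✓
(2,2)# 6/6 ✓
(2,3)# 7/7 ✓
(2,4)# 4/4 ✓
(3,2)# 5/5 ✓
(3,4)# 3/3 ✓
(4,1)# 1/1 ✓
(4,3)# 2/2 ✓
(6,1)+ 2/2 ✓
(6,2)+ 4/4 ✓
(6,3)+ 3/3 ✓
(6,5)+ 2/2 ✓
(7,1)+ 2/2 ✓
(7,3)+ 3/3 ✓
(7,4)+ 4/4 ✓
(7,5)+ 2/2 ✓
All meet the threshold, so the configuration is stable.

Yes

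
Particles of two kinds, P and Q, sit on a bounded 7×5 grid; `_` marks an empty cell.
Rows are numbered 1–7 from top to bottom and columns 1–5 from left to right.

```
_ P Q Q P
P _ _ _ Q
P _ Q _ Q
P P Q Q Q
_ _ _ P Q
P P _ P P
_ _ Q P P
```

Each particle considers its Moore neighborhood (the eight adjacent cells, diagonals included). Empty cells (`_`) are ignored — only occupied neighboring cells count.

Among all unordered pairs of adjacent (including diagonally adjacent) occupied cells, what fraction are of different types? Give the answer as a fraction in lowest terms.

Scan each occupied cell's neighbors to the right and below (and the two forward diagonals) so each pair is counted once.
From row 1: 3 unlike of 6 pairs (running 3/6).
From row 2: 0 unlike of 2 pairs (running 3/8).
From row 3: 1 unlike of 7 pairs (running 4/15).
From row 4: 4 unlike of 9 pairs (running 8/24).
From row 5: 3 unlike of 5 pairs (running 11/29).
From row 6: 2 unlike of 8 pairs (running 13/37).
From row 7: 1 unlike of 2 pairs (running 14/39).
Total adjacent occupied pairs: 39; unlike-type pairs: 14.
14/39 is already in lowest terms.

14/39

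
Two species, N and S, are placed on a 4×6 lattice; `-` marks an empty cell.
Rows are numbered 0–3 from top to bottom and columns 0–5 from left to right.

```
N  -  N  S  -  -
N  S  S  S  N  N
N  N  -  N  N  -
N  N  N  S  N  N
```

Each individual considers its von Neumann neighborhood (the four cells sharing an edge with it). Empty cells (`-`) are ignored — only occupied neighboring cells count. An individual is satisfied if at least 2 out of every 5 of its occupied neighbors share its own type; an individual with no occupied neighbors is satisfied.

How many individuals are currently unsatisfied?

Row 0: (0,0)N 1/1 satisfied · (0,2)N 0/2 not · (0,3)S 1/2 satisfied
Row 1: (1,0)N 2/3 satisfied · (1,1)S 1/3 not · (1,2)S 2/3 satisfied · (1,3)S 2/4 satisfied · (1,4)N 2/3 satisfied · (1,5)N 1/1 satisfied
Row 2: (2,0)N 3/3 satisfied · (2,1)N 2/3 satisfied · (2,3)N 1/3 not · (2,4)N 3/3 satisfied
Row 3: (3,0)N 2/2 satisfied · (3,1)N 3/3 satisfied · (3,2)N 1/2 satisfied · (3,3)S 0/3 not · (3,4)N 2/3 satisfied · (3,5)N 1/1 satisfied
Unsatisfied: (0,2), (1,1), (2,3), (3,3) — 4 in total.

4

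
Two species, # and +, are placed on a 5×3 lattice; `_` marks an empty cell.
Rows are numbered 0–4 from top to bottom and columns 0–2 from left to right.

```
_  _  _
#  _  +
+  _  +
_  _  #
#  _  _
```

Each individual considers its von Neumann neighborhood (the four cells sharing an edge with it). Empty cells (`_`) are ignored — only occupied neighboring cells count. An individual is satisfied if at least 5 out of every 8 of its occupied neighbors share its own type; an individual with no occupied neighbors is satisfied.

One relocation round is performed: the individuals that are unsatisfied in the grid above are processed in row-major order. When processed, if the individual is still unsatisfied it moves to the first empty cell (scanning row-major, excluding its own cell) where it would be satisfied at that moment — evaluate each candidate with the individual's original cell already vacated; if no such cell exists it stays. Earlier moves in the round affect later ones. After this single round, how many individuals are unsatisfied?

0

Initially unsatisfied (in order): (1,0), (2,0), (2,2), (3,2).
  (1,0) → (0,0).
  (2,0): now satisfied by earlier moves; stays.
  (2,2) → (0,2).
  (3,2): now satisfied by earlier moves; stays.
Resulting grid:
# _ +
_ _ +
+ _ _
_ _ #
# _ _
All satisfied now.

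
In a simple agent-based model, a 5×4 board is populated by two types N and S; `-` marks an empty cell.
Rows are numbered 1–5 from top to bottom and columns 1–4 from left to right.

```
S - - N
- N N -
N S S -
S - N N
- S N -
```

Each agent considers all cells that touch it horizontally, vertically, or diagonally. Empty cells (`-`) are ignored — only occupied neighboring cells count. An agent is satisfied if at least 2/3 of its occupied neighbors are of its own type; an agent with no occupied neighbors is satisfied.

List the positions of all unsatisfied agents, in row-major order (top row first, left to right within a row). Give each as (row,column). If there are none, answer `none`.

(1,1), (2,2), (2,3), (3,1), (3,2), (3,3), (4,3), (5,2)

Row 1: (1,1)S 0/1 not · (1,4)N 1/1 satisfied
Row 2: (2,2)N 2/5 not · (2,3)N 2/4 not
Row 3: (3,1)N 1/3 not · (3,2)S 2/6 not · (3,3)S 1/5 not
Row 4: (4,1)S 2/3 satisfied · (4,3)N 2/5 not · (4,4)N 2/3 satisfied
Row 5: (5,2)S 1/3 not · (5,3)N 2/3 satisfied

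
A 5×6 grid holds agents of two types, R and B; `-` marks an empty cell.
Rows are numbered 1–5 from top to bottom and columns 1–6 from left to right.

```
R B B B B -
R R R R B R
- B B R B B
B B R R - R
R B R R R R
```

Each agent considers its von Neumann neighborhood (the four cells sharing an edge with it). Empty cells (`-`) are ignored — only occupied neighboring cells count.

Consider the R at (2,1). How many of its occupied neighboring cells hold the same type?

2

Occupied neighbors of (2,1): (1,1)=R, (2,2)=R.
Same type (R): 2 of 2.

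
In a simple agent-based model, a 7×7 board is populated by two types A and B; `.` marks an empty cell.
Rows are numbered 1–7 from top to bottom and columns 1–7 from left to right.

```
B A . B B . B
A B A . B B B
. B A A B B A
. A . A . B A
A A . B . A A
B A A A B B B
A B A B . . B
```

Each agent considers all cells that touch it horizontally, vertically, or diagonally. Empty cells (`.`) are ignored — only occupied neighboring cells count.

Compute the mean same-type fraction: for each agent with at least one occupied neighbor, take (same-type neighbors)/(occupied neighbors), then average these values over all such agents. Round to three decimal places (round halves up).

0.546

(1,1)B 1/3
(1,2)A 2/4
(1,4)B 2/3
(1,5)B 3/3
(1,7)B 2/2
(2,1)A 1/4
(2,2)B 2/6
(2,3)A 3/6
(2,5)B 5/6
(2,6)B 6/7
(2,7)B 3/4
(3,2)B 1/5
(3,3)A 4/6
(3,4)A 3/5
(3,5)B 4/6
(3,6)B 5/7
(3,7)A 1/5
(4,2)A 3/4
(4,4)A 2/4
(4,6)B 2/6
(4,7)A 3/5
(5,1)A 3/4
(5,2)A 4/5
(5,4)B 1/4
(5,6)A 2/6
(5,7)A 2/5
(6,1)B 1/5
(6,2)A 5/7
(6,3)A 4/7
(6,4)A 2/5
(6,5)B 3/5
(6,6)B 3/5
(6,7)B 2/4
(7,1)A 1/3
(7,2)B 1/5
(7,3)A 3/5
(7,4)B 1/4
(7,7)B 2/2
Sum over 38 agents: 1/3 + 2/4 + 2/3 + 3/3 + 2/2 + 1/4 + 2/6 + 3/6 + 5/6 + 6/7 + 3/4 + 1/5 + 4/6 + 3/5 + 4/6 + 5/7 + 1/5 + 3/4 + 2/4 + 2/6 + 3/5 + 3/4 + 4/5 + 1/4 + 2/6 + 2/5 + 1/5 + 5/7 + 4/7 + 2/5 + 3/5 + 3/5 + 2/4 + 1/3 + 1/5 + 3/5 + 1/4 + 2/2 = 1453/70; mean = 1453/70 ÷ 38 = 1453/2660 = 0.546240… → 0.546.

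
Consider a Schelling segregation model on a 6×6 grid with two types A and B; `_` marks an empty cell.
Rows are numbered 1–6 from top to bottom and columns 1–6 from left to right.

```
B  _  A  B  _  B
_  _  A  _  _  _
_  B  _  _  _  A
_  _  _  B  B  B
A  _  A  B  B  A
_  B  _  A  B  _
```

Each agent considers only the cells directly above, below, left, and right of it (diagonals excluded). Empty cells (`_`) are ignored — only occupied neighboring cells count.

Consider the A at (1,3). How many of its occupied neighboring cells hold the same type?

1

Occupied neighbors of (1,3): (2,3)=A, (1,4)=B.
Same type (A): 1 of 2.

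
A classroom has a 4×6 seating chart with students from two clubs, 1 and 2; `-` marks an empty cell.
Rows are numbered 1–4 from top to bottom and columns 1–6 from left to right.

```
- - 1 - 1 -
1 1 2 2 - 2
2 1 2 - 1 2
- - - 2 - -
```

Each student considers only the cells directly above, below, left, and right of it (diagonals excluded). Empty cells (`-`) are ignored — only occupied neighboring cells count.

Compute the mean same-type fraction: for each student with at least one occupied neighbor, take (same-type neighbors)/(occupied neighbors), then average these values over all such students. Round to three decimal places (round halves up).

Row 1: (1,3)1 0/1 · (1,5)1 — no occupied neighbors
Row 2: (2,1)1 1/2 · (2,2)1 2/3 · (2,3)2 2/4 · (2,4)2 1/1 · (2,6)2 1/1
Row 3: (3,1)2 0/2 · (3,2)1 1/3 · (3,3)2 1/2 · (3,5)1 0/1 · (3,6)2 1/2
Row 4: (4,4)2 — no occupied neighbors
Sum over 11 students: 0/1 + 1/2 + 2/3 + 2/4 + 1/1 + 1/1 + 0/2 + 1/3 + 1/2 + 0/1 + 1/2 = 5; mean = 5 ÷ 11 = 5/11 = 0.454545… → 0.455.

0.455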